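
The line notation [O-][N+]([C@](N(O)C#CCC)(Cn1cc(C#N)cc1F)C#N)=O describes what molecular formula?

Heavy atoms from the SMILES: 12 C, 1 F, 5 N, 3 O.
Implicit hydrogens by atom environment:
  5 × C: no H
  3 × N: no H
  2 × C: 2 H each → 4
  2 × C (aromatic): 1 H each → 2
  2 × C (aromatic): no H
  1 × C: 3 H
  1 × F: no H
  1 × N (aromatic): no H
  1 × N (charge +1): no H
  1 × O: 1 H
  1 × O: no H
  1 × O (charge -1): no H
  Total hydrogens = 10.
Molecular formula: C12H10FN5O3

C12H10FN5O3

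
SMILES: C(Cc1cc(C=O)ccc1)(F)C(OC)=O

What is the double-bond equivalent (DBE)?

Molecular formula from the SMILES: C11H11FO3.
DoU = (2C + 2 + N − H − X)/2 = (2·11 + 2 + 0 − 11 − 1)/2 = 12/2 = 6.
(Structurally: 1 ring(s) + 5 π bond(s) = 6.)

6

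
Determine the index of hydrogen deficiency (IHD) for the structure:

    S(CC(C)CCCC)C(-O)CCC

Molecular formula from the SMILES: C11H24OS.
DoU = (2C + 2 + N − H − X)/2 = (2·11 + 2 + 0 − 24 − 0)/2 = 0/2 = 0.
(Structurally: 0 ring(s) + 0 π bond(s) = 0.)

0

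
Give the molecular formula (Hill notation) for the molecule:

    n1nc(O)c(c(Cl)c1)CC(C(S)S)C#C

Heavy atoms from the SMILES: 9 C, 1 Cl, 2 N, 1 O, 2 S.
Implicit hydrogens by atom environment:
  3 × C: 1 H each → 3
  3 × C (aromatic): no H
  2 × N (aromatic): no H
  2 × S: 1 H each → 2
  1 × C: 2 H
  1 × C (aromatic): 1 H
  1 × C: no H
  1 × Cl: no H
  1 × O: 1 H
  Total hydrogens = 9.
Molecular formula: C9H9ClN2OS2

C9H9ClN2OS2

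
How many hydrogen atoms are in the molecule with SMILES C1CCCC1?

Hydrogens are implicit in SMILES; fill each atom to its normal valence:
  5 × C: 2 H each → 10
  Total hydrogens = 10.

10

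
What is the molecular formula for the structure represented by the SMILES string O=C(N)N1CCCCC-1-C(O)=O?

C7H12N2O3

Heavy atoms from the SMILES: 7 C, 2 N, 3 O.
Implicit hydrogens by atom environment:
  4 × C: 2 H each → 8
  2 × C: no H
  2 × O: no H
  1 × C: 1 H
  1 × N: 2 H
  1 × N: no H
  1 × O: 1 H
  Total hydrogens = 12.
Molecular formula: C7H12N2O3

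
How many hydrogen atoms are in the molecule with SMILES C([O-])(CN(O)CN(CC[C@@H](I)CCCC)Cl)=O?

Hydrogens are implicit in SMILES; fill each atom to its normal valence:
  7 × C: 2 H each → 14
  2 × N: no H
  1 × C: 3 H
  1 × C: 1 H
  1 × C: no H
  1 × Cl: no H
  1 × I: no H
  1 × O: 1 H
  1 × O: no H
  1 × O (charge -1): no H
  Total hydrogens = 19.

19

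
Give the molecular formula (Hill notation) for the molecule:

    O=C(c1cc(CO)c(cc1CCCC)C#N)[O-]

C13H14NO3-

Heavy atoms from the SMILES: 13 C, 1 N, 3 O.
Implicit hydrogens by atom environment:
  4 × C: 2 H each → 8
  4 × C (aromatic): no H
  2 × C (aromatic): 1 H each → 2
  2 × C: no H
  1 × C: 3 H
  1 × N: no H
  1 × O: 1 H
  1 × O: no H
  1 × O (charge -1): no H
  Total hydrogens = 14.
Net charge -1.
Molecular formula: C13H14NO3-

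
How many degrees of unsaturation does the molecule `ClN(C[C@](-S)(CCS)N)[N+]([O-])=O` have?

1

Molecular formula from the SMILES: C4H10ClN3O2S2.
DoU = (2C + 2 + N − H − X)/2 = (2·4 + 2 + 3 − 10 − 1)/2 = 2/2 = 1.
(Structurally: 0 ring(s) + 1 π bond(s) = 1.)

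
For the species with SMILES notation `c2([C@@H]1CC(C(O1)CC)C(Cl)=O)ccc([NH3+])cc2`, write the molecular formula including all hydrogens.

C13H17ClNO2+

Heavy atoms from the SMILES: 13 C, 1 Cl, 1 N, 2 O.
Implicit hydrogens by atom environment:
  4 × C (aromatic): 1 H each → 4
  3 × C: 1 H each → 3
  2 × C: 2 H each → 4
  2 × C (aromatic): no H
  2 × O: no H
  1 × C: 3 H
  1 × C: no H
  1 × Cl: no H
  1 × N (charge +1): 3 H
  Total hydrogens = 17.
Net charge +1.
Molecular formula: C13H17ClNO2+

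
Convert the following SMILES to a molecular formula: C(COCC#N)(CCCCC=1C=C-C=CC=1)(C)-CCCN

C18H28N2O

Heavy atoms from the SMILES: 18 C, 2 N, 1 O.
Implicit hydrogens by atom environment:
  9 × C: 2 H each → 18
  5 × C (aromatic): 1 H each → 5
  2 × C: no H
  1 × C: 3 H
  1 × C (aromatic): no H
  1 × N: 2 H
  1 × N: no H
  1 × O: no H
  Total hydrogens = 28.
Molecular formula: C18H28N2O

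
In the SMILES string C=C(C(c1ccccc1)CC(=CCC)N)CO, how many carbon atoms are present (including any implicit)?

15

The symbol for carbon appears 15 times in the SMILES. Lowercase c denotes aromatic carbon and counts toward C.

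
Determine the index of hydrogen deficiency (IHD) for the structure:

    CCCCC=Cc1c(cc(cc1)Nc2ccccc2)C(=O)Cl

Molecular formula from the SMILES: C19H20ClNO.
DoU = (2C + 2 + N − H − X)/2 = (2·19 + 2 + 1 − 20 − 1)/2 = 20/2 = 10.
(Structurally: 2 ring(s) + 8 π bond(s) = 10.)

10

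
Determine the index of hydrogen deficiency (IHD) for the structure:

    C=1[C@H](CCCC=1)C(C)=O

Molecular formula from the SMILES: C8H12O.
DoU = (2C + 2 + N − H − X)/2 = (2·8 + 2 + 0 − 12 − 0)/2 = 6/2 = 3.
(Structurally: 1 ring(s) + 2 π bond(s) = 3.)

3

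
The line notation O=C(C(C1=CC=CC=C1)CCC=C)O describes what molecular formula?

C12H14O2

Heavy atoms from the SMILES: 12 C, 2 O.
Implicit hydrogens by atom environment:
  5 × C (aromatic): 1 H each → 5
  3 × C: 2 H each → 6
  2 × C: 1 H each → 2
  1 × C: no H
  1 × C (aromatic): no H
  1 × O: 1 H
  1 × O: no H
  Total hydrogens = 14.
Molecular formula: C12H14O2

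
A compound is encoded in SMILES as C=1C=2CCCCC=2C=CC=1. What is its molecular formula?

C10H12

Heavy atoms from the SMILES: 10 C.
Implicit hydrogens by atom environment:
  4 × C: 2 H each → 8
  4 × C (aromatic): 1 H each → 4
  2 × C (aromatic): no H
  Total hydrogens = 12.
Molecular formula: C10H12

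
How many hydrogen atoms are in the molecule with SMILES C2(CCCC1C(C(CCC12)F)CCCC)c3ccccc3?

29

Hydrogens are implicit in SMILES; fill each atom to its normal valence:
  8 × C: 2 H each → 16
  5 × C: 1 H each → 5
  5 × C (aromatic): 1 H each → 5
  1 × C: 3 H
  1 × C (aromatic): no H
  1 × F: no H
  Total hydrogens = 29.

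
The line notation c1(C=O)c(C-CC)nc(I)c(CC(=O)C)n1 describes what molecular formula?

C11H13IN2O2

Heavy atoms from the SMILES: 11 C, 1 I, 2 N, 2 O.
Implicit hydrogens by atom environment:
  4 × C (aromatic): no H
  3 × C: 2 H each → 6
  2 × C: 3 H each → 6
  2 × N (aromatic): no H
  2 × O: no H
  1 × C: 1 H
  1 × C: no H
  1 × I: no H
  Total hydrogens = 13.
Molecular formula: C11H13IN2O2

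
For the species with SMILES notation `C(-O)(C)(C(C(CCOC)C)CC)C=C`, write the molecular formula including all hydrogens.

C12H24O2

Heavy atoms from the SMILES: 12 C, 2 O.
Implicit hydrogens by atom environment:
  4 × C: 3 H each → 12
  4 × C: 2 H each → 8
  3 × C: 1 H each → 3
  1 × C: no H
  1 × O: 1 H
  1 × O: no H
  Total hydrogens = 24.
Molecular formula: C12H24O2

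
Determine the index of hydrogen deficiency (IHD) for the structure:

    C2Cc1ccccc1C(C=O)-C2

Molecular formula from the SMILES: C11H12O.
DoU = (2C + 2 + N − H − X)/2 = (2·11 + 2 + 0 − 12 − 0)/2 = 12/2 = 6.
(Structurally: 2 ring(s) + 4 π bond(s) = 6.)

6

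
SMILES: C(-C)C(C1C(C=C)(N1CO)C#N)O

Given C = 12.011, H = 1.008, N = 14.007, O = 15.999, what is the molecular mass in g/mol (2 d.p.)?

182.22

Molecular formula: C9H14N2O2.
M = 9×12.011 + 14×1.008 + 2×14.007 + 2×15.999 = 182.22 g/mol.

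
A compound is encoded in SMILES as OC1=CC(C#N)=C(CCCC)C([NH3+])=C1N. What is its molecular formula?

Heavy atoms from the SMILES: 11 C, 3 N, 1 O.
Implicit hydrogens by atom environment:
  5 × C (aromatic): no H
  3 × C: 2 H each → 6
  1 × C: 3 H
  1 × C (aromatic): 1 H
  1 × C: no H
  1 × N (charge +1): 3 H
  1 × N: 2 H
  1 × N: no H
  1 × O: 1 H
  Total hydrogens = 16.
Net charge +1.
Molecular formula: C11H16N3O+

C11H16N3O+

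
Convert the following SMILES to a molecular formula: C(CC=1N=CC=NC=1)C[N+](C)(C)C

Heavy atoms from the SMILES: 10 C, 3 N.
Implicit hydrogens by atom environment:
  3 × C: 3 H each → 9
  3 × C: 2 H each → 6
  3 × C (aromatic): 1 H each → 3
  2 × N (aromatic): no H
  1 × C (aromatic): no H
  1 × N (charge +1): no H
  Total hydrogens = 18.
Net charge +1.
Molecular formula: C10H18N3+

C10H18N3+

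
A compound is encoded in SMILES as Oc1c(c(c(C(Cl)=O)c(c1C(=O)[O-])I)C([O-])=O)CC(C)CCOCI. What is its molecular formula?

[C15H13ClI2O7]2-

Heavy atoms from the SMILES: 15 C, 1 Cl, 2 I, 7 O.
Implicit hydrogens by atom environment:
  6 × C (aromatic): no H
  4 × C: 2 H each → 8
  4 × O: no H
  3 × C: no H
  2 × I: no H
  2 × O (charge -1): no H
  1 × C: 3 H
  1 × C: 1 H
  1 × Cl: no H
  1 × O: 1 H
  Total hydrogens = 13.
Net charge -2.
Molecular formula: [C15H13ClI2O7]2-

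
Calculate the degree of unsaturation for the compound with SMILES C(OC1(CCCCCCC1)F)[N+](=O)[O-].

2

Molecular formula from the SMILES: C9H16FNO3.
DoU = (2C + 2 + N − H − X)/2 = (2·9 + 2 + 1 − 16 − 1)/2 = 4/2 = 2.
(Structurally: 1 ring(s) + 1 π bond(s) = 2.)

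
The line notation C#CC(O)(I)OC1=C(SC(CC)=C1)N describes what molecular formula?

C9H10INO2S

Heavy atoms from the SMILES: 9 C, 1 I, 1 N, 2 O, 1 S.
Implicit hydrogens by atom environment:
  3 × C (aromatic): no H
  2 × C: no H
  1 × C: 3 H
  1 × C: 2 H
  1 × C (aromatic): 1 H
  1 × C: 1 H
  1 × I: no H
  1 × N: 2 H
  1 × O: 1 H
  1 × O: no H
  1 × S (aromatic): no H
  Total hydrogens = 10.
Molecular formula: C9H10INO2S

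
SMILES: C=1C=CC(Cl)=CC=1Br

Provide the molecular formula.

C6H4BrCl

Heavy atoms from the SMILES: 1 Br, 6 C, 1 Cl.
Implicit hydrogens by atom environment:
  4 × C (aromatic): 1 H each → 4
  2 × C (aromatic): no H
  1 × Br: no H
  1 × Cl: no H
  Total hydrogens = 4.
Molecular formula: C6H4BrCl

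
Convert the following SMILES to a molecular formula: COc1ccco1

Heavy atoms from the SMILES: 5 C, 2 O.
Implicit hydrogens by atom environment:
  3 × C (aromatic): 1 H each → 3
  1 × C: 3 H
  1 × C (aromatic): no H
  1 × O (aromatic): no H
  1 × O: no H
  Total hydrogens = 6.
Molecular formula: C5H6O2

C5H6O2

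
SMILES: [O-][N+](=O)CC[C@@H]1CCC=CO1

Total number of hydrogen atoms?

Hydrogens are implicit in SMILES; fill each atom to its normal valence:
  4 × C: 2 H each → 8
  3 × C: 1 H each → 3
  2 × O: no H
  1 × N (charge +1): no H
  1 × O (charge -1): no H
  Total hydrogens = 11.

11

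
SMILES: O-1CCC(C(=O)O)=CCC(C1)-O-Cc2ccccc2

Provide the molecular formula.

Heavy atoms from the SMILES: 15 C, 4 O.
Implicit hydrogens by atom environment:
  5 × C: 2 H each → 10
  5 × C (aromatic): 1 H each → 5
  3 × O: no H
  2 × C: 1 H each → 2
  2 × C: no H
  1 × C (aromatic): no H
  1 × O: 1 H
  Total hydrogens = 18.
Molecular formula: C15H18O4

C15H18O4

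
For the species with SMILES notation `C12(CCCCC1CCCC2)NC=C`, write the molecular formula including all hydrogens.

C12H21N

Heavy atoms from the SMILES: 12 C, 1 N.
Implicit hydrogens by atom environment:
  9 × C: 2 H each → 18
  2 × C: 1 H each → 2
  1 × C: no H
  1 × N: 1 H
  Total hydrogens = 21.
Molecular formula: C12H21N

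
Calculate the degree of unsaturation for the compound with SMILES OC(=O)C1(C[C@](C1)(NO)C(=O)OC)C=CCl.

Molecular formula from the SMILES: C9H12ClNO5.
DoU = (2C + 2 + N − H − X)/2 = (2·9 + 2 + 1 − 12 − 1)/2 = 8/2 = 4.
(Structurally: 1 ring(s) + 3 π bond(s) = 4.)

4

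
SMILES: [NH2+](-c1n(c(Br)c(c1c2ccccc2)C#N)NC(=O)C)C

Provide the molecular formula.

C14H14BrN4O+

Heavy atoms from the SMILES: 1 Br, 14 C, 4 N, 1 O.
Implicit hydrogens by atom environment:
  5 × C (aromatic): 1 H each → 5
  5 × C (aromatic): no H
  2 × C: 3 H each → 6
  2 × C: no H
  1 × Br: no H
  1 × N (charge +1): 2 H
  1 × N: 1 H
  1 × N (aromatic): no H
  1 × N: no H
  1 × O: no H
  Total hydrogens = 14.
Net charge +1.
Molecular formula: C14H14BrN4O+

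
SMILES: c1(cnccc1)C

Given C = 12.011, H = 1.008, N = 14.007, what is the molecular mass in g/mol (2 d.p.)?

Molecular formula: C6H7N.
M = 6×12.011 + 7×1.008 + 1×14.007 = 93.13 g/mol.

93.13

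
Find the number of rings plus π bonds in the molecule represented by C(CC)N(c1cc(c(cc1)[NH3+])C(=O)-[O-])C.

5

Molecular formula from the SMILES: C11H16N2O2.
DoU = (2C + 2 + N − H − X)/2 = (2·11 + 2 + 2 − 16 − 0)/2 = 10/2 = 5.
(Structurally: 1 ring(s) + 4 π bond(s) = 5.)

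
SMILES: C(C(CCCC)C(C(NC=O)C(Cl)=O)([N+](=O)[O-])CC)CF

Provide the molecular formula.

C13H22ClFN2O4

Heavy atoms from the SMILES: 13 C, 1 Cl, 1 F, 2 N, 4 O.
Implicit hydrogens by atom environment:
  6 × C: 2 H each → 12
  3 × C: 1 H each → 3
  3 × O: no H
  2 × C: 3 H each → 6
  2 × C: no H
  1 × Cl: no H
  1 × F: no H
  1 × N: 1 H
  1 × N (charge +1): no H
  1 × O (charge -1): no H
  Total hydrogens = 22.
Molecular formula: C13H22ClFN2O4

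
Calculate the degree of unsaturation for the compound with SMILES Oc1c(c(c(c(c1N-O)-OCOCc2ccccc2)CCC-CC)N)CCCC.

8

Molecular formula from the SMILES: C23H34N2O4.
DoU = (2C + 2 + N − H − X)/2 = (2·23 + 2 + 2 − 34 − 0)/2 = 16/2 = 8.
(Structurally: 2 ring(s) + 6 π bond(s) = 8.)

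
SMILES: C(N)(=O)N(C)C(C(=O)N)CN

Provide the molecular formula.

Heavy atoms from the SMILES: 5 C, 4 N, 2 O.
Implicit hydrogens by atom environment:
  3 × N: 2 H each → 6
  2 × C: no H
  2 × O: no H
  1 × C: 3 H
  1 × C: 2 H
  1 × C: 1 H
  1 × N: no H
  Total hydrogens = 12.
Molecular formula: C5H12N4O2

C5H12N4O2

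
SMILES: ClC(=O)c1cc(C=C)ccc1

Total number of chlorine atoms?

The symbol for chlorine appears 1 time in the SMILES.

1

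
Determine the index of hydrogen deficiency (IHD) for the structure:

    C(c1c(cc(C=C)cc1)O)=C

6

Molecular formula from the SMILES: C10H10O.
DoU = (2C + 2 + N − H − X)/2 = (2·10 + 2 + 0 − 10 − 0)/2 = 12/2 = 6.
(Structurally: 1 ring(s) + 5 π bond(s) = 6.)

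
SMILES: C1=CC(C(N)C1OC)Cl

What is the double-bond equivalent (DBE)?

2

Molecular formula from the SMILES: C6H10ClNO.
DoU = (2C + 2 + N − H − X)/2 = (2·6 + 2 + 1 − 10 − 1)/2 = 4/2 = 2.
(Structurally: 1 ring(s) + 1 π bond(s) = 2.)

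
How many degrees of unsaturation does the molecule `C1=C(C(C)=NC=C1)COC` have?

4

Molecular formula from the SMILES: C8H11NO.
DoU = (2C + 2 + N − H − X)/2 = (2·8 + 2 + 1 − 11 − 0)/2 = 8/2 = 4.
(Structurally: 1 ring(s) + 3 π bond(s) = 4.)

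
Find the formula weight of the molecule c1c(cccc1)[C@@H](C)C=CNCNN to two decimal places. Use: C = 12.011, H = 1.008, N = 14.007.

Molecular formula: C11H17N3.
M = 11×12.011 + 17×1.008 + 3×14.007 = 191.28 g/mol.

191.28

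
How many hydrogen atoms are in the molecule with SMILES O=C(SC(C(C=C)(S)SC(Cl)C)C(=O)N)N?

13

Hydrogens are implicit in SMILES; fill each atom to its normal valence:
  3 × C: 1 H each → 3
  3 × C: no H
  2 × N: 2 H each → 4
  2 × O: no H
  2 × S: no H
  1 × C: 3 H
  1 × C: 2 H
  1 × Cl: no H
  1 × S: 1 H
  Total hydrogens = 13.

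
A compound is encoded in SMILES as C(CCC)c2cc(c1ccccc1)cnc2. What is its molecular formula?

Heavy atoms from the SMILES: 15 C, 1 N.
Implicit hydrogens by atom environment:
  8 × C (aromatic): 1 H each → 8
  3 × C: 2 H each → 6
  3 × C (aromatic): no H
  1 × C: 3 H
  1 × N (aromatic): no H
  Total hydrogens = 17.
Molecular formula: C15H17N

C15H17N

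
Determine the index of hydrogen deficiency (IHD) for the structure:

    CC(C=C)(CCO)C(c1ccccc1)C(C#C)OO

Molecular formula from the SMILES: C16H20O3.
DoU = (2C + 2 + N − H − X)/2 = (2·16 + 2 + 0 − 20 − 0)/2 = 14/2 = 7.
(Structurally: 1 ring(s) + 6 π bond(s) = 7.)

7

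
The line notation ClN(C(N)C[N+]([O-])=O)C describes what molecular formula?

Heavy atoms from the SMILES: 3 C, 1 Cl, 3 N, 2 O.
Implicit hydrogens by atom environment:
  1 × C: 3 H
  1 × C: 2 H
  1 × C: 1 H
  1 × Cl: no H
  1 × N: 2 H
  1 × N: no H
  1 × N (charge +1): no H
  1 × O: no H
  1 × O (charge -1): no H
  Total hydrogens = 8.
Molecular formula: C3H8ClN3O2

C3H8ClN3O2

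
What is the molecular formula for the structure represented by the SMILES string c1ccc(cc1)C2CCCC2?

Heavy atoms from the SMILES: 11 C.
Implicit hydrogens by atom environment:
  5 × C (aromatic): 1 H each → 5
  4 × C: 2 H each → 8
  1 × C: 1 H
  1 × C (aromatic): no H
  Total hydrogens = 14.
Molecular formula: C11H14

C11H14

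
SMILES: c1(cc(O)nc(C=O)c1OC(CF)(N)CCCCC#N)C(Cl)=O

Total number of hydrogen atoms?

Hydrogens are implicit in SMILES; fill each atom to its normal valence:
  5 × C: 2 H each → 10
  4 × C (aromatic): no H
  3 × C: no H
  3 × O: no H
  1 × C (aromatic): 1 H
  1 × C: 1 H
  1 × Cl: no H
  1 × F: no H
  1 × N: 2 H
  1 × N (aromatic): no H
  1 × N: no H
  1 × O: 1 H
  Total hydrogens = 15.

15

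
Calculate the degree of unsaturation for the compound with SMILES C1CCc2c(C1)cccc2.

Molecular formula from the SMILES: C10H12.
DoU = (2C + 2 + N − H − X)/2 = (2·10 + 2 + 0 − 12 − 0)/2 = 10/2 = 5.
(Structurally: 2 ring(s) + 3 π bond(s) = 5.)

5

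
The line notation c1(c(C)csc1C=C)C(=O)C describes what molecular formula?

Heavy atoms from the SMILES: 9 C, 1 O, 1 S.
Implicit hydrogens by atom environment:
  3 × C (aromatic): no H
  2 × C: 3 H each → 6
  1 × C: 2 H
  1 × C (aromatic): 1 H
  1 × C: 1 H
  1 × C: no H
  1 × O: no H
  1 × S (aromatic): no H
  Total hydrogens = 10.
Molecular formula: C9H10OS

C9H10OS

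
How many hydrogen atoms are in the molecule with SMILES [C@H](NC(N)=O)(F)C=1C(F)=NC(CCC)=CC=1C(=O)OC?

Hydrogens are implicit in SMILES; fill each atom to its normal valence:
  4 × C (aromatic): no H
  3 × O: no H
  2 × C: 3 H each → 6
  2 × C: 2 H each → 4
  2 × C: no H
  2 × F: no H
  1 × C (aromatic): 1 H
  1 × C: 1 H
  1 × N: 2 H
  1 × N: 1 H
  1 × N (aromatic): no H
  Total hydrogens = 15.

15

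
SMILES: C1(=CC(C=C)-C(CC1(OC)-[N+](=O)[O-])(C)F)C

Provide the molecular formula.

C11H16FNO3

Heavy atoms from the SMILES: 11 C, 1 F, 1 N, 3 O.
Implicit hydrogens by atom environment:
  3 × C: 3 H each → 9
  3 × C: 1 H each → 3
  3 × C: no H
  2 × C: 2 H each → 4
  2 × O: no H
  1 × F: no H
  1 × N (charge +1): no H
  1 × O (charge -1): no H
  Total hydrogens = 16.
Molecular formula: C11H16FNO3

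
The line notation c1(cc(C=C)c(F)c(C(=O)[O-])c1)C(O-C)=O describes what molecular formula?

Heavy atoms from the SMILES: 11 C, 1 F, 4 O.
Implicit hydrogens by atom environment:
  4 × C (aromatic): no H
  3 × O: no H
  2 × C (aromatic): 1 H each → 2
  2 × C: no H
  1 × C: 3 H
  1 × C: 2 H
  1 × C: 1 H
  1 × F: no H
  1 × O (charge -1): no H
  Total hydrogens = 8.
Net charge -1.
Molecular formula: C11H8FO4-

C11H8FO4-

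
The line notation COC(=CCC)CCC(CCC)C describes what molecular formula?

C12H24O

Heavy atoms from the SMILES: 12 C, 1 O.
Implicit hydrogens by atom environment:
  5 × C: 2 H each → 10
  4 × C: 3 H each → 12
  2 × C: 1 H each → 2
  1 × C: no H
  1 × O: no H
  Total hydrogens = 24.
Molecular formula: C12H24O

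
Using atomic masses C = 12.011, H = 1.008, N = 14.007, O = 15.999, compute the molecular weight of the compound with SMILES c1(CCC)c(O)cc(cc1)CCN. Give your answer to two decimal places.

179.26

Molecular formula: C11H17NO.
M = 11×12.011 + 17×1.008 + 1×14.007 + 1×15.999 = 179.26 g/mol.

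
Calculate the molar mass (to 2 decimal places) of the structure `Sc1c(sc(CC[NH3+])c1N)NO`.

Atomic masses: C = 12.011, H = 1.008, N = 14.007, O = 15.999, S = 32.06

Molecular formula: C6H12N3OS2+.
M = 6×12.011 + 12×1.008 + 3×14.007 + 1×15.999 + 2×32.06 = 206.30 g/mol.

206.30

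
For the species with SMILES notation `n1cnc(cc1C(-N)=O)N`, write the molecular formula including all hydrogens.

C5H6N4O

Heavy atoms from the SMILES: 5 C, 4 N, 1 O.
Implicit hydrogens by atom environment:
  2 × C (aromatic): 1 H each → 2
  2 × C (aromatic): no H
  2 × N: 2 H each → 4
  2 × N (aromatic): no H
  1 × C: no H
  1 × O: no H
  Total hydrogens = 6.
Molecular formula: C5H6N4O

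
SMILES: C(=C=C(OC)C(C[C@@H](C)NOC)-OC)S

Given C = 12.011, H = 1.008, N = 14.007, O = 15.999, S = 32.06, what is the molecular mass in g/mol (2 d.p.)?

Molecular formula: C10H19NO3S.
M = 10×12.011 + 19×1.008 + 1×14.007 + 3×15.999 + 1×32.06 = 233.33 g/mol.

233.33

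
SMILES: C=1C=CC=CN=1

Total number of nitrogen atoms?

1

The symbol for nitrogen appears 1 time in the SMILES.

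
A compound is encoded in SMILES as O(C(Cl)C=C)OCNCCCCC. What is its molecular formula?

C9H18ClNO2

Heavy atoms from the SMILES: 9 C, 1 Cl, 1 N, 2 O.
Implicit hydrogens by atom environment:
  6 × C: 2 H each → 12
  2 × C: 1 H each → 2
  2 × O: no H
  1 × C: 3 H
  1 × Cl: no H
  1 × N: 1 H
  Total hydrogens = 18.
Molecular formula: C9H18ClNO2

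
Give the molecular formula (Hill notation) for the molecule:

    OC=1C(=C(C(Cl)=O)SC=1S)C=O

C6H3ClO3S2

Heavy atoms from the SMILES: 6 C, 1 Cl, 3 O, 2 S.
Implicit hydrogens by atom environment:
  4 × C (aromatic): no H
  2 × O: no H
  1 × C: 1 H
  1 × C: no H
  1 × Cl: no H
  1 × O: 1 H
  1 × S: 1 H
  1 × S (aromatic): no H
  Total hydrogens = 3.
Molecular formula: C6H3ClO3S2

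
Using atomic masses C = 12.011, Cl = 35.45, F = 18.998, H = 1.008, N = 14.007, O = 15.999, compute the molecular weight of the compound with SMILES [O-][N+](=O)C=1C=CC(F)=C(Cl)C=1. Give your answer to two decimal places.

Molecular formula: C6H3ClFNO2.
M = 6×12.011 + 1×35.45 + 1×18.998 + 3×1.008 + 1×14.007 + 2×15.999 = 175.54 g/mol.

175.54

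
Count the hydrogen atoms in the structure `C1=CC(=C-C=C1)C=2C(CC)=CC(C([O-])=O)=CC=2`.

13

Hydrogens are implicit in SMILES; fill each atom to its normal valence:
  8 × C (aromatic): 1 H each → 8
  4 × C (aromatic): no H
  1 × C: 3 H
  1 × C: 2 H
  1 × C: no H
  1 × O: no H
  1 × O (charge -1): no H
  Total hydrogens = 13.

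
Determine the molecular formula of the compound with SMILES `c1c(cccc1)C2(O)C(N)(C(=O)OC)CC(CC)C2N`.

C15H22N2O3

Heavy atoms from the SMILES: 15 C, 2 N, 3 O.
Implicit hydrogens by atom environment:
  5 × C (aromatic): 1 H each → 5
  3 × C: no H
  2 × C: 3 H each → 6
  2 × C: 2 H each → 4
  2 × C: 1 H each → 2
  2 × N: 2 H each → 4
  2 × O: no H
  1 × C (aromatic): no H
  1 × O: 1 H
  Total hydrogens = 22.
Molecular formula: C15H22N2O3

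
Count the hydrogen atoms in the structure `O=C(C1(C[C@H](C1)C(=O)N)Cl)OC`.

Hydrogens are implicit in SMILES; fill each atom to its normal valence:
  3 × C: no H
  3 × O: no H
  2 × C: 2 H each → 4
  1 × C: 3 H
  1 × C: 1 H
  1 × Cl: no H
  1 × N: 2 H
  Total hydrogens = 10.

10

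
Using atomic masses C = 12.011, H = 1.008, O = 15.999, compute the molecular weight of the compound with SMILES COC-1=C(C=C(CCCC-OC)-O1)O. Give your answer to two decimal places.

Molecular formula: C10H16O4.
M = 10×12.011 + 16×1.008 + 4×15.999 = 200.23 g/mol.

200.23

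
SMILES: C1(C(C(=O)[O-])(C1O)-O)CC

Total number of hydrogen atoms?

9

Hydrogens are implicit in SMILES; fill each atom to its normal valence:
  2 × C: 1 H each → 2
  2 × C: no H
  2 × O: 1 H each → 2
  1 × C: 3 H
  1 × C: 2 H
  1 × O: no H
  1 × O (charge -1): no H
  Total hydrogens = 9.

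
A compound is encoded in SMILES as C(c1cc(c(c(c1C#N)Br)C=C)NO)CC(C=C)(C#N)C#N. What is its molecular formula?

Heavy atoms from the SMILES: 1 Br, 16 C, 4 N, 1 O.
Implicit hydrogens by atom environment:
  5 × C (aromatic): no H
  4 × C: 2 H each → 8
  4 × C: no H
  3 × N: no H
  2 × C: 1 H each → 2
  1 × Br: no H
  1 × C (aromatic): 1 H
  1 × N: 1 H
  1 × O: 1 H
  Total hydrogens = 13.
Molecular formula: C16H13BrN4O

C16H13BrN4O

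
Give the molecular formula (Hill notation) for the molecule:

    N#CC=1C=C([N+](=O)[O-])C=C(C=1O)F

Heavy atoms from the SMILES: 7 C, 1 F, 2 N, 3 O.
Implicit hydrogens by atom environment:
  4 × C (aromatic): no H
  2 × C (aromatic): 1 H each → 2
  1 × C: no H
  1 × F: no H
  1 × N (charge +1): no H
  1 × N: no H
  1 × O: 1 H
  1 × O: no H
  1 × O (charge -1): no H
  Total hydrogens = 3.
Molecular formula: C7H3FN2O3

C7H3FN2O3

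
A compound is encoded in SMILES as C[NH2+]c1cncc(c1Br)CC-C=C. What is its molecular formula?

C10H14BrN2+

Heavy atoms from the SMILES: 1 Br, 10 C, 2 N.
Implicit hydrogens by atom environment:
  3 × C: 2 H each → 6
  3 × C (aromatic): no H
  2 × C (aromatic): 1 H each → 2
  1 × Br: no H
  1 × C: 3 H
  1 × C: 1 H
  1 × N (charge +1): 2 H
  1 × N (aromatic): no H
  Total hydrogens = 14.
Net charge +1.
Molecular formula: C10H14BrN2+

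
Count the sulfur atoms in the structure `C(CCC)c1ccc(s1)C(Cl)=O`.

1

The symbol for sulfur appears 1 time in the SMILES.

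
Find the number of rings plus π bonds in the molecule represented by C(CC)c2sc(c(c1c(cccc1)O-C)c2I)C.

Molecular formula from the SMILES: C15H17IOS.
DoU = (2C + 2 + N − H − X)/2 = (2·15 + 2 + 0 − 17 − 1)/2 = 14/2 = 7.
(Structurally: 2 ring(s) + 5 π bond(s) = 7.)

7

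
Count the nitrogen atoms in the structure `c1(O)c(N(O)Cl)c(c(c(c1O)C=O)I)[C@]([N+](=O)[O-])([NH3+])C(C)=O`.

The symbol for nitrogen appears 3 times in the SMILES.

3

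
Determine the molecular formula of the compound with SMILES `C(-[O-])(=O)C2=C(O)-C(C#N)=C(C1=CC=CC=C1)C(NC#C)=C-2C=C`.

Heavy atoms from the SMILES: 18 C, 2 N, 3 O.
Implicit hydrogens by atom environment:
  7 × C (aromatic): no H
  5 × C (aromatic): 1 H each → 5
  3 × C: no H
  2 × C: 1 H each → 2
  1 × C: 2 H
  1 × N: 1 H
  1 × N: no H
  1 × O: 1 H
  1 × O: no H
  1 × O (charge -1): no H
  Total hydrogens = 11.
Net charge -1.
Molecular formula: C18H11N2O3-

C18H11N2O3-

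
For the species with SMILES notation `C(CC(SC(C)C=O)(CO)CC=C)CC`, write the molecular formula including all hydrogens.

C12H22O2S

Heavy atoms from the SMILES: 12 C, 2 O, 1 S.
Implicit hydrogens by atom environment:
  6 × C: 2 H each → 12
  3 × C: 1 H each → 3
  2 × C: 3 H each → 6
  1 × C: no H
  1 × O: 1 H
  1 × O: no H
  1 × S: no H
  Total hydrogens = 22.
Molecular formula: C12H22O2S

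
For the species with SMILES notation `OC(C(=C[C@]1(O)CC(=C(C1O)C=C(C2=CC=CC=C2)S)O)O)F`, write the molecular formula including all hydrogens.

C16H17FO5S

Heavy atoms from the SMILES: 16 C, 1 F, 5 O, 1 S.
Implicit hydrogens by atom environment:
  5 × C (aromatic): 1 H each → 5
  5 × C: no H
  5 × O: 1 H each → 5
  4 × C: 1 H each → 4
  1 × C: 2 H
  1 × C (aromatic): no H
  1 × F: no H
  1 × S: 1 H
  Total hydrogens = 17.
Molecular formula: C16H17FO5S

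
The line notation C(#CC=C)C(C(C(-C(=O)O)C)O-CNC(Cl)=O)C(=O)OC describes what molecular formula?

Heavy atoms from the SMILES: 13 C, 1 Cl, 1 N, 6 O.
Implicit hydrogens by atom environment:
  5 × C: no H
  5 × O: no H
  4 × C: 1 H each → 4
  2 × C: 3 H each → 6
  2 × C: 2 H each → 4
  1 × Cl: no H
  1 × N: 1 H
  1 × O: 1 H
  Total hydrogens = 16.
Molecular formula: C13H16ClNO6

C13H16ClNO6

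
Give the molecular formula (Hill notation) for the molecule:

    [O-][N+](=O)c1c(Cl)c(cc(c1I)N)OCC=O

Heavy atoms from the SMILES: 8 C, 1 Cl, 1 I, 2 N, 4 O.
Implicit hydrogens by atom environment:
  5 × C (aromatic): no H
  3 × O: no H
  1 × C: 2 H
  1 × C (aromatic): 1 H
  1 × C: 1 H
  1 × Cl: no H
  1 × I: no H
  1 × N: 2 H
  1 × N (charge +1): no H
  1 × O (charge -1): no H
  Total hydrogens = 6.
Molecular formula: C8H6ClIN2O4

C8H6ClIN2O4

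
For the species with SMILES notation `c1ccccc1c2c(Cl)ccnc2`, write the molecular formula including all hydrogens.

Heavy atoms from the SMILES: 11 C, 1 Cl, 1 N.
Implicit hydrogens by atom environment:
  8 × C (aromatic): 1 H each → 8
  3 × C (aromatic): no H
  1 × Cl: no H
  1 × N (aromatic): no H
  Total hydrogens = 8.
Molecular formula: C11H8ClN

C11H8ClN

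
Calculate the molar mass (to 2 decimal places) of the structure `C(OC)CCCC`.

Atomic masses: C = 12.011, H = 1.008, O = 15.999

Molecular formula: C6H14O.
M = 6×12.011 + 14×1.008 + 1×15.999 = 102.18 g/mol.

102.18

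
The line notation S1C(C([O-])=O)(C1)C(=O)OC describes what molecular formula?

Heavy atoms from the SMILES: 5 C, 4 O, 1 S.
Implicit hydrogens by atom environment:
  3 × C: no H
  3 × O: no H
  1 × C: 3 H
  1 × C: 2 H
  1 × O (charge -1): no H
  1 × S: no H
  Total hydrogens = 5.
Net charge -1.
Molecular formula: C5H5O4S-

C5H5O4S-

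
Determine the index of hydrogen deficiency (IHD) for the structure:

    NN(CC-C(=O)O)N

1

Molecular formula from the SMILES: C3H9N3O2.
DoU = (2C + 2 + N − H − X)/2 = (2·3 + 2 + 3 − 9 − 0)/2 = 2/2 = 1.
(Structurally: 0 ring(s) + 1 π bond(s) = 1.)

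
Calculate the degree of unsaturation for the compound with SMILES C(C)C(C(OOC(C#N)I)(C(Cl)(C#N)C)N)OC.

Molecular formula from the SMILES: C10H15ClIN3O3.
DoU = (2C + 2 + N − H − X)/2 = (2·10 + 2 + 3 − 15 − 2)/2 = 8/2 = 4.
(Structurally: 0 ring(s) + 4 π bond(s) = 4.)

4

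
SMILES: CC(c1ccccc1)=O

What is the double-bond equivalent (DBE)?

5

Molecular formula from the SMILES: C8H8O.
DoU = (2C + 2 + N − H − X)/2 = (2·8 + 2 + 0 − 8 − 0)/2 = 10/2 = 5.
(Structurally: 1 ring(s) + 4 π bond(s) = 5.)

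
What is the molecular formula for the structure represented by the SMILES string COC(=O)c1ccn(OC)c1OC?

Heavy atoms from the SMILES: 8 C, 1 N, 4 O.
Implicit hydrogens by atom environment:
  4 × O: no H
  3 × C: 3 H each → 9
  2 × C (aromatic): 1 H each → 2
  2 × C (aromatic): no H
  1 × C: no H
  1 × N (aromatic): no H
  Total hydrogens = 11.
Molecular formula: C8H11NO4

C8H11NO4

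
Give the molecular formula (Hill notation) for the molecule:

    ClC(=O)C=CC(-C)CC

C7H11ClO

Heavy atoms from the SMILES: 7 C, 1 Cl, 1 O.
Implicit hydrogens by atom environment:
  3 × C: 1 H each → 3
  2 × C: 3 H each → 6
  1 × C: 2 H
  1 × C: no H
  1 × Cl: no H
  1 × O: no H
  Total hydrogens = 11.
Molecular formula: C7H11ClO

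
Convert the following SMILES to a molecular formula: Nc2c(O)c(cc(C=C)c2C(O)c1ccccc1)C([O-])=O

C16H14NO4-

Heavy atoms from the SMILES: 16 C, 1 N, 4 O.
Implicit hydrogens by atom environment:
  6 × C (aromatic): 1 H each → 6
  6 × C (aromatic): no H
  2 × C: 1 H each → 2
  2 × O: 1 H each → 2
  1 × C: 2 H
  1 × C: no H
  1 × N: 2 H
  1 × O: no H
  1 × O (charge -1): no H
  Total hydrogens = 14.
Net charge -1.
Molecular formula: C16H14NO4-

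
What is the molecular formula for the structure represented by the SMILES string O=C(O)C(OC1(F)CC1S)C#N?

Heavy atoms from the SMILES: 6 C, 1 F, 1 N, 3 O, 1 S.
Implicit hydrogens by atom environment:
  3 × C: no H
  2 × C: 1 H each → 2
  2 × O: no H
  1 × C: 2 H
  1 × F: no H
  1 × N: no H
  1 × O: 1 H
  1 × S: 1 H
  Total hydrogens = 6.
Molecular formula: C6H6FNO3S

C6H6FNO3S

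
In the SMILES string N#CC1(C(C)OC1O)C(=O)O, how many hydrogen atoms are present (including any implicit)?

7

Hydrogens are implicit in SMILES; fill each atom to its normal valence:
  3 × C: no H
  2 × C: 1 H each → 2
  2 × O: 1 H each → 2
  2 × O: no H
  1 × C: 3 H
  1 × N: no H
  Total hydrogens = 7.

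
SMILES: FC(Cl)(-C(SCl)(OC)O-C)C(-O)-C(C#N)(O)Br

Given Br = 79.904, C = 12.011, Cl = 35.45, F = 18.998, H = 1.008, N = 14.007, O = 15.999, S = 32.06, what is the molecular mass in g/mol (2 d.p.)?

Molecular formula: C7H9BrCl2FNO4S.
M = 1×79.904 + 7×12.011 + 2×35.45 + 1×18.998 + 9×1.008 + 1×14.007 + 4×15.999 + 1×32.06 = 373.01 g/mol.

373.01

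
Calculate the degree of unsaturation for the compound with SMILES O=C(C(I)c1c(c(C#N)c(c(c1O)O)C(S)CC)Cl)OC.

Molecular formula from the SMILES: C13H13ClINO4S.
DoU = (2C + 2 + N − H − X)/2 = (2·13 + 2 + 1 − 13 − 2)/2 = 14/2 = 7.
(Structurally: 1 ring(s) + 6 π bond(s) = 7.)

7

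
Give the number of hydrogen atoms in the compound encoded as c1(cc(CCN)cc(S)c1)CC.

15

Hydrogens are implicit in SMILES; fill each atom to its normal valence:
  3 × C: 2 H each → 6
  3 × C (aromatic): 1 H each → 3
  3 × C (aromatic): no H
  1 × C: 3 H
  1 × N: 2 H
  1 × S: 1 H
  Total hydrogens = 15.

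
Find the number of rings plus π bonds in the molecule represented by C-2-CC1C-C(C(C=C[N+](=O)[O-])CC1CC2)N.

4

Molecular formula from the SMILES: C12H20N2O2.
DoU = (2C + 2 + N − H − X)/2 = (2·12 + 2 + 2 − 20 − 0)/2 = 8/2 = 4.
(Structurally: 2 ring(s) + 2 π bond(s) = 4.)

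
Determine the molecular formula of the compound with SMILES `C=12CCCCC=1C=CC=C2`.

Heavy atoms from the SMILES: 10 C.
Implicit hydrogens by atom environment:
  4 × C: 2 H each → 8
  4 × C (aromatic): 1 H each → 4
  2 × C (aromatic): no H
  Total hydrogens = 12.
Molecular formula: C10H12

C10H12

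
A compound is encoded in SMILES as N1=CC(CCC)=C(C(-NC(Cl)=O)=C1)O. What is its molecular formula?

C9H11ClN2O2

Heavy atoms from the SMILES: 9 C, 1 Cl, 2 N, 2 O.
Implicit hydrogens by atom environment:
  3 × C (aromatic): no H
  2 × C: 2 H each → 4
  2 × C (aromatic): 1 H each → 2
  1 × C: 3 H
  1 × C: no H
  1 × Cl: no H
  1 × N: 1 H
  1 × N (aromatic): no H
  1 × O: 1 H
  1 × O: no H
  Total hydrogens = 11.
Molecular formula: C9H11ClN2O2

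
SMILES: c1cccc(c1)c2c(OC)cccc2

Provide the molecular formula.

C13H12O

Heavy atoms from the SMILES: 13 C, 1 O.
Implicit hydrogens by atom environment:
  9 × C (aromatic): 1 H each → 9
  3 × C (aromatic): no H
  1 × C: 3 H
  1 × O: no H
  Total hydrogens = 12.
Molecular formula: C13H12O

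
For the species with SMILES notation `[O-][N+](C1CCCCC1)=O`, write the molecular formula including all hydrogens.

Heavy atoms from the SMILES: 6 C, 1 N, 2 O.
Implicit hydrogens by atom environment:
  5 × C: 2 H each → 10
  1 × C: 1 H
  1 × N (charge +1): no H
  1 × O: no H
  1 × O (charge -1): no H
  Total hydrogens = 11.
Molecular formula: C6H11NO2

C6H11NO2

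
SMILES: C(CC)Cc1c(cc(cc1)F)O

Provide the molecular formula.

Heavy atoms from the SMILES: 10 C, 1 F, 1 O.
Implicit hydrogens by atom environment:
  3 × C: 2 H each → 6
  3 × C (aromatic): 1 H each → 3
  3 × C (aromatic): no H
  1 × C: 3 H
  1 × F: no H
  1 × O: 1 H
  Total hydrogens = 13.
Molecular formula: C10H13FO

C10H13FO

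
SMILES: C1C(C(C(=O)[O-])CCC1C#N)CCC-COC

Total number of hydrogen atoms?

20

Hydrogens are implicit in SMILES; fill each atom to its normal valence:
  7 × C: 2 H each → 14
  3 × C: 1 H each → 3
  2 × C: no H
  2 × O: no H
  1 × C: 3 H
  1 × N: no H
  1 × O (charge -1): no H
  Total hydrogens = 20.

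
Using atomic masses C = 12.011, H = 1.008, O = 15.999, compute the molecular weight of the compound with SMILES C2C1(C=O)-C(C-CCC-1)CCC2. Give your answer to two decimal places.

Molecular formula: C11H18O.
M = 11×12.011 + 18×1.008 + 1×15.999 = 166.26 g/mol.

166.26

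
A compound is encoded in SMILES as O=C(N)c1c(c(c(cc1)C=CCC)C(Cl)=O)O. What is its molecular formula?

Heavy atoms from the SMILES: 12 C, 1 Cl, 1 N, 3 O.
Implicit hydrogens by atom environment:
  4 × C (aromatic): no H
  2 × C (aromatic): 1 H each → 2
  2 × C: 1 H each → 2
  2 × C: no H
  2 × O: no H
  1 × C: 3 H
  1 × C: 2 H
  1 × Cl: no H
  1 × N: 2 H
  1 × O: 1 H
  Total hydrogens = 12.
Molecular formula: C12H12ClNO3

C12H12ClNO3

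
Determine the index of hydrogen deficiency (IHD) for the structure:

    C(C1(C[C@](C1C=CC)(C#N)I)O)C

Molecular formula from the SMILES: C10H14INO.
DoU = (2C + 2 + N − H − X)/2 = (2·10 + 2 + 1 − 14 − 1)/2 = 8/2 = 4.
(Structurally: 1 ring(s) + 3 π bond(s) = 4.)

4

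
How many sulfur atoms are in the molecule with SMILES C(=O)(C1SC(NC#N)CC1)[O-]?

The symbol for sulfur appears 1 time in the SMILES.

1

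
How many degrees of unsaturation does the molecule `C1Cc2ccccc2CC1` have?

Molecular formula from the SMILES: C10H12.
DoU = (2C + 2 + N − H − X)/2 = (2·10 + 2 + 0 − 12 − 0)/2 = 10/2 = 5.
(Structurally: 2 ring(s) + 3 π bond(s) = 5.)

5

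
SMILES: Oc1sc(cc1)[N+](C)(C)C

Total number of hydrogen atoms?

12

Hydrogens are implicit in SMILES; fill each atom to its normal valence:
  3 × C: 3 H each → 9
  2 × C (aromatic): 1 H each → 2
  2 × C (aromatic): no H
  1 × N (charge +1): no H
  1 × O: 1 H
  1 × S (aromatic): no H
  Total hydrogens = 12.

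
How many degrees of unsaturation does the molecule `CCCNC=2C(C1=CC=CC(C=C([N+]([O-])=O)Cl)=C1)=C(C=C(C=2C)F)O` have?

10

Molecular formula from the SMILES: C18H18ClFN2O3.
DoU = (2C + 2 + N − H − X)/2 = (2·18 + 2 + 2 − 18 − 2)/2 = 20/2 = 10.
(Structurally: 2 ring(s) + 8 π bond(s) = 10.)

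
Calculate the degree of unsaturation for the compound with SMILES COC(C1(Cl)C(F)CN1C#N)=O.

4

Molecular formula from the SMILES: C6H6ClFN2O2.
DoU = (2C + 2 + N − H − X)/2 = (2·6 + 2 + 2 − 6 − 2)/2 = 8/2 = 4.
(Structurally: 1 ring(s) + 3 π bond(s) = 4.)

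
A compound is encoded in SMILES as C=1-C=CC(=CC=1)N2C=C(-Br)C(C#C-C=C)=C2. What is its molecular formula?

C14H10BrN

Heavy atoms from the SMILES: 1 Br, 14 C, 1 N.
Implicit hydrogens by atom environment:
  7 × C (aromatic): 1 H each → 7
  3 × C (aromatic): no H
  2 × C: no H
  1 × Br: no H
  1 × C: 2 H
  1 × C: 1 H
  1 × N (aromatic): no H
  Total hydrogens = 10.
Molecular formula: C14H10BrN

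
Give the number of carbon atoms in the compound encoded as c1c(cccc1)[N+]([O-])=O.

The symbol for carbon appears 6 times in the SMILES. Lowercase c denotes aromatic carbon and counts toward C.

6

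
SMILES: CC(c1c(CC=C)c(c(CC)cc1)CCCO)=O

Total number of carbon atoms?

16

The symbol for carbon appears 16 times in the SMILES. Lowercase c denotes aromatic carbon and counts toward C.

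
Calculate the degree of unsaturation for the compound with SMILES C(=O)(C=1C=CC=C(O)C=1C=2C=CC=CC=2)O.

9

Molecular formula from the SMILES: C13H10O3.
DoU = (2C + 2 + N − H − X)/2 = (2·13 + 2 + 0 − 10 − 0)/2 = 18/2 = 9.
(Structurally: 2 ring(s) + 7 π bond(s) = 9.)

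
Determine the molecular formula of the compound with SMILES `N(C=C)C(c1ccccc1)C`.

Heavy atoms from the SMILES: 10 C, 1 N.
Implicit hydrogens by atom environment:
  5 × C (aromatic): 1 H each → 5
  2 × C: 1 H each → 2
  1 × C: 3 H
  1 × C: 2 H
  1 × C (aromatic): no H
  1 × N: 1 H
  Total hydrogens = 13.
Molecular formula: C10H13N

C10H13N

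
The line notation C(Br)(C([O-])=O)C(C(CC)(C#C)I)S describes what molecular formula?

Heavy atoms from the SMILES: 1 Br, 8 C, 1 I, 2 O, 1 S.
Implicit hydrogens by atom environment:
  3 × C: 1 H each → 3
  3 × C: no H
  1 × Br: no H
  1 × C: 3 H
  1 × C: 2 H
  1 × I: no H
  1 × O: no H
  1 × O (charge -1): no H
  1 × S: 1 H
  Total hydrogens = 9.
Net charge -1.
Molecular formula: C8H9BrIO2S-

C8H9BrIO2S-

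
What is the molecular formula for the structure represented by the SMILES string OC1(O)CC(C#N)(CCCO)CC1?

C9H15NO3

Heavy atoms from the SMILES: 9 C, 1 N, 3 O.
Implicit hydrogens by atom environment:
  6 × C: 2 H each → 12
  3 × C: no H
  3 × O: 1 H each → 3
  1 × N: no H
  Total hydrogens = 15.
Molecular formula: C9H15NO3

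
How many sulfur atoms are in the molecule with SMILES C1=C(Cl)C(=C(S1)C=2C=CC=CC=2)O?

The symbol for sulfur appears 1 time in the SMILES.

1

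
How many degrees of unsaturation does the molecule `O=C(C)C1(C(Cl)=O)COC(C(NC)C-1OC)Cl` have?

Molecular formula from the SMILES: C10H15Cl2NO4.
DoU = (2C + 2 + N − H − X)/2 = (2·10 + 2 + 1 − 15 − 2)/2 = 6/2 = 3.
(Structurally: 1 ring(s) + 2 π bond(s) = 3.)

3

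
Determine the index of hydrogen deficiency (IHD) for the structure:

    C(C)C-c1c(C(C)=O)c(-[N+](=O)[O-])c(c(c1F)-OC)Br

Molecular formula from the SMILES: C12H13BrFNO4.
DoU = (2C + 2 + N − H − X)/2 = (2·12 + 2 + 1 − 13 − 2)/2 = 12/2 = 6.
(Structurally: 1 ring(s) + 5 π bond(s) = 6.)

6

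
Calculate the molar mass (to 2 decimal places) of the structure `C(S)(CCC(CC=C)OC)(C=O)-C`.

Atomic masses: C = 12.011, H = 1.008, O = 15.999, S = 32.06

202.31

Molecular formula: C10H18O2S.
M = 10×12.011 + 18×1.008 + 2×15.999 + 1×32.06 = 202.31 g/mol.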